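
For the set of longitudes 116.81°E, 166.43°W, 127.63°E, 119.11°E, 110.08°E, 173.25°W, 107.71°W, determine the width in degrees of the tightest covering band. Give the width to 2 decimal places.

142.21°

Sort the longitudes: -173.25°, -166.43°, -107.71°, +110.08°, +116.81°, +119.11°, +127.63°.
Eastward gaps between consecutive values (wrapping around): 6.82°, 58.72°, 217.79°, 6.73°, 2.30°, 8.52°, 59.12°.
Largest gap = 217.79° ⇒ minimal covering band is its complement: 360° − 217.79° = 142.21°.
Band runs from +110.08° eastward to -107.71°, crossing the antimeridian.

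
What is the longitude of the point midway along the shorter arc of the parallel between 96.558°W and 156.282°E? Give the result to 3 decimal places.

Signed shortest Δλ from -96.558° to +156.282° is -107.160°.
Midpoint longitude = -96.558° + (-107.160°)/2 = -96.558° − 53.580° = -150.138°.
(The naïve average (-96.558 + +156.282)/2 = 29.862° is on the wrong side of the globe.)

150.138°W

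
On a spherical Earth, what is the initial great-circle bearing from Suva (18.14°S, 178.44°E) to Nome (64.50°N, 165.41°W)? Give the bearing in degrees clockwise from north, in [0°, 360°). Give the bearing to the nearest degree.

7°

Δλ = -165.41 − 178.44 = -343.85°; wrapped into (−180°, 180°]: 16.15°.
θ = atan2( sin Δλ · cos φ₂ , cos φ₁ · sin φ₂ − sin φ₁ · cos φ₂ · cos Δλ )
  = atan2(0.11975, 0.98647) = 6.921° → normalised to [0°, 360°): 6.921°.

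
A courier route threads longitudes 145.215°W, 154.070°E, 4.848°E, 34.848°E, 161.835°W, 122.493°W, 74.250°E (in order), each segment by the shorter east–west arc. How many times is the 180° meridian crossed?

3

Leg 1: -145.215° → +154.070°, shortest Δλ = -60.715° (west) — crosses 180°.
Leg 2: +154.070° → +4.848°, shortest Δλ = -149.222° (west) — does not cross 180°.
Leg 3: +4.848° → +34.848°, shortest Δλ = 30.0° (east) — does not cross 180°.
Leg 4: +34.848° → -161.835°, shortest Δλ = 163.317° (east) — crosses 180°.
Leg 5: -161.835° → -122.493°, shortest Δλ = 39.342° (east) — does not cross 180°.
Leg 6: -122.493° → +74.250°, shortest Δλ = -163.257° (west) — crosses 180°.
Total crossings: 3.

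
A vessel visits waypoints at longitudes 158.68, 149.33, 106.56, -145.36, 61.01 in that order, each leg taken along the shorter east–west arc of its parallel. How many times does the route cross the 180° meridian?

2

Leg 1: +158.68° → +149.33°, shortest Δλ = -9.35° (west) — does not cross 180°.
Leg 2: +149.33° → +106.56°, shortest Δλ = -42.77° (west) — does not cross 180°.
Leg 3: +106.56° → -145.36°, shortest Δλ = 108.08° (east) — crosses 180°.
Leg 4: -145.36° → +61.01°, shortest Δλ = -153.63° (west) — crosses 180°.
Total crossings: 2.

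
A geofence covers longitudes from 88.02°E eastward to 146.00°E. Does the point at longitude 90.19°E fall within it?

Band width going east from +88.02° to +146.00°: ((146.00 − 88.02) mod 360) = 57.98°.
Offset of +90.19° east of the west edge: ((90.19 − 88.02) mod 360) = 2.17°.
2.17° ≤ 57.98° ⇒ inside.

Yes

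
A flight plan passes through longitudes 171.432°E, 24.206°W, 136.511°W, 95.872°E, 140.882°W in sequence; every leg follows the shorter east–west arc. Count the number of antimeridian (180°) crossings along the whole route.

Leg 1: +171.432° → -24.206°, shortest Δλ = 164.362° (east) — crosses 180°.
Leg 2: -24.206° → -136.511°, shortest Δλ = -112.305° (west) — does not cross 180°.
Leg 3: -136.511° → +95.872°, shortest Δλ = -127.617° (west) — crosses 180°.
Leg 4: +95.872° → -140.882°, shortest Δλ = 123.246° (east) — crosses 180°.
Total crossings: 3.

3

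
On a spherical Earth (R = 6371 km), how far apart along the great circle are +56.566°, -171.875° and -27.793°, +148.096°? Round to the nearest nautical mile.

Δλ = 148.096 − -171.875 = 319.971°; wrapped into (−180°, 180°]: -40.029°.
Δφ = -27.793 − 56.566 = -84.359°.
a = sin²(Δφ/2) + cos φ₁ · cos φ₂ · sin²(Δλ/2) = 0.507948.
c = 2·atan2(√a, √(1−a)) = 1.58669 rad → d = 6371·c ≈ 10108.83 km ≈ 5458.33 nmi.

5458 nmi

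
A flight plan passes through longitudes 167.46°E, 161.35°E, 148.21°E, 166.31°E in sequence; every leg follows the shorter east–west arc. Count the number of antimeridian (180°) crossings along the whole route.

Leg 1: +167.46° → +161.35°, shortest Δλ = -6.11° (west) — does not cross 180°.
Leg 2: +161.35° → +148.21°, shortest Δλ = -13.14° (west) — does not cross 180°.
Leg 3: +148.21° → +166.31°, shortest Δλ = 18.1° (east) — does not cross 180°.
Total crossings: 0.

0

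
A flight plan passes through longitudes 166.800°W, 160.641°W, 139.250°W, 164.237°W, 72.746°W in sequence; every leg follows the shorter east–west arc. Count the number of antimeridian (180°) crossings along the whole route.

Leg 1: -166.800° → -160.641°, shortest Δλ = 6.159° (east) — does not cross 180°.
Leg 2: -160.641° → -139.250°, shortest Δλ = 21.391° (east) — does not cross 180°.
Leg 3: -139.250° → -164.237°, shortest Δλ = -24.987° (west) — does not cross 180°.
Leg 4: -164.237° → -72.746°, shortest Δλ = 91.491° (east) — does not cross 180°.
Total crossings: 0.

0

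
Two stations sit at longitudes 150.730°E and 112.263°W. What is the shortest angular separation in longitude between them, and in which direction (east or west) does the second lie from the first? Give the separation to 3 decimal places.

97.007° east

Raw difference: -112.263 − 150.730 = -262.993°.
Normalise into (−180°, 180°]: -262.993° + 360° = 97.007°.
Positive ⇒ the second point lies to the east; separation 97.007°.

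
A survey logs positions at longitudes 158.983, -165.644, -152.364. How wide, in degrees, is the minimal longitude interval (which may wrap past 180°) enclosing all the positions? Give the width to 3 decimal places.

48.653°

Sort the longitudes: -165.644°, -152.364°, +158.983°.
Eastward gaps between consecutive values (wrapping around): 13.280°, 311.347°, 35.373°.
Largest gap = 311.347° ⇒ minimal covering band is its complement: 360° − 311.347° = 48.653°.
Band runs from +158.983° eastward to -152.364°, crossing the antimeridian.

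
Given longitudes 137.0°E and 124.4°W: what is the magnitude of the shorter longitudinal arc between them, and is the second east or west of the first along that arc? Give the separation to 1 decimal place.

98.6° east

Raw difference: -124.4 − 137.0 = -261.4°.
Normalise into (−180°, 180°]: -261.4° + 360° = 98.6°.
Positive ⇒ the second point lies to the east; separation 98.6°.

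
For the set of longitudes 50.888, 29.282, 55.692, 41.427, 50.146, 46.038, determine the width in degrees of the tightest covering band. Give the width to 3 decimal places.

26.410°

Sort the longitudes: +29.282°, +41.427°, +46.038°, +50.146°, +50.888°, +55.692°.
Eastward gaps between consecutive values (wrapping around): 12.145°, 4.611°, 4.108°, 0.742°, 4.804°, 333.590°.
Largest gap = 333.590° ⇒ minimal covering band is its complement: 360° − 333.590° = 26.410°.
Band runs from +29.282° eastward to +55.692°.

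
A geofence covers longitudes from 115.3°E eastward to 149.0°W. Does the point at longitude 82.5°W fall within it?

No

Band width going east from +115.3° to -149.0°: ((-149.0 − 115.3) mod 360) = 95.7°.
Offset of -82.5° east of the west edge: ((-82.5 − 115.3) mod 360) = 162.2°.
162.2° > 95.7° ⇒ outside.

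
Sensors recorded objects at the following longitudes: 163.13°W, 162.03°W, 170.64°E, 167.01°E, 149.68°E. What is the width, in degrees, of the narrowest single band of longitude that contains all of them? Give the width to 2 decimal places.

Sort the longitudes: -163.13°, -162.03°, +149.68°, +167.01°, +170.64°.
Eastward gaps between consecutive values (wrapping around): 1.10°, 311.71°, 17.33°, 3.63°, 26.23°.
Largest gap = 311.71° ⇒ minimal covering band is its complement: 360° − 311.71° = 48.29°.
Band runs from +149.68° eastward to -162.03°, crossing the antimeridian.

48.29°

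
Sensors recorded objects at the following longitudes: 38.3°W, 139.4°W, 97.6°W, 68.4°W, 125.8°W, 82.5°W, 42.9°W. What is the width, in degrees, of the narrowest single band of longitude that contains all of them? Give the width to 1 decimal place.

101.1°

Sort the longitudes: -139.4°, -125.8°, -97.6°, -82.5°, -68.4°, -42.9°, -38.3°.
Eastward gaps between consecutive values (wrapping around): 13.6°, 28.2°, 15.1°, 14.1°, 25.5°, 4.6°, 258.9°.
Largest gap = 258.9° ⇒ minimal covering band is its complement: 360° − 258.9° = 101.1°.
Band runs from -139.4° eastward to -38.3°.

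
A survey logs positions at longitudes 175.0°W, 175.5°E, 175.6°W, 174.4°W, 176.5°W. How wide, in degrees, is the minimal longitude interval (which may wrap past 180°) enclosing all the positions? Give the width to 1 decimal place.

Sort the longitudes: -176.5°, -175.6°, -175.0°, -174.4°, +175.5°.
Eastward gaps between consecutive values (wrapping around): 0.9°, 0.6°, 0.6°, 349.9°, 8.0°.
Largest gap = 349.9° ⇒ minimal covering band is its complement: 360° − 349.9° = 10.1°.
Band runs from +175.5° eastward to -174.4°, crossing the antimeridian.

10.1°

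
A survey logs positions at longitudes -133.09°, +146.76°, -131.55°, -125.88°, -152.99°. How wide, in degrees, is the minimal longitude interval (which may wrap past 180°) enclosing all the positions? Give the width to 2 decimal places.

Sort the longitudes: -152.99°, -133.09°, -131.55°, -125.88°, +146.76°.
Eastward gaps between consecutive values (wrapping around): 19.90°, 1.54°, 5.67°, 272.64°, 60.25°.
Largest gap = 272.64° ⇒ minimal covering band is its complement: 360° − 272.64° = 87.36°.
Band runs from +146.76° eastward to -125.88°, crossing the antimeridian.

87.36°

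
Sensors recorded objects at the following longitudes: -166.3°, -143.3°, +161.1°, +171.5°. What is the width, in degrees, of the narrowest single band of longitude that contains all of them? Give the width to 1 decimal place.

55.6°

Sort the longitudes: -166.3°, -143.3°, +161.1°, +171.5°.
Eastward gaps between consecutive values (wrapping around): 23.0°, 304.4°, 10.4°, 22.2°.
Largest gap = 304.4° ⇒ minimal covering band is its complement: 360° − 304.4° = 55.6°.
Band runs from +161.1° eastward to -143.3°, crossing the antimeridian.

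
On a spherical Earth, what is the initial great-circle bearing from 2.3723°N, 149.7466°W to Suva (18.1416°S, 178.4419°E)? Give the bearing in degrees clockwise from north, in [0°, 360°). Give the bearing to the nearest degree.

235°

Δλ = 178.4419 − -149.7466 = 328.1885°; wrapped into (−180°, 180°]: -31.8115°.
θ = atan2( sin Δλ · cos φ₂ , cos φ₁ · sin φ₂ − sin φ₁ · cos φ₂ · cos Δλ )
  = atan2(-0.50092, -0.34453) = -124.520° → normalised to [0°, 360°): 235.480°.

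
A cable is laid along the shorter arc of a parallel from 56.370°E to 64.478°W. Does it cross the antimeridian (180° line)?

No

Signed shortest Δλ = ((-64.478 − 56.370 + 180) mod 360) − 180 = -120.848°.
Going west by 120.848° from +56.370° reaches -64.478° without touching 180°.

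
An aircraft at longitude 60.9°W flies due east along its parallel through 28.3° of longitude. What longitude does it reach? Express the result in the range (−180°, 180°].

32.6°W

Start at -60.9°; shift +28.3° → -32.6°.
-32.6° already lies in (−180°, 180°].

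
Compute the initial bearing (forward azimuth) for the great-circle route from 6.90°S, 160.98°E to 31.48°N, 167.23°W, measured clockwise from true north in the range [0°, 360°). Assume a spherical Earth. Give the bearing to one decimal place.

36.6°

Δλ = -167.23 − 160.98 = -328.21°; wrapped into (−180°, 180°]: 31.79°.
θ = atan2( sin Δλ · cos φ₂ , cos φ₁ · sin φ₂ − sin φ₁ · cos φ₂ · cos Δλ )
  = atan2(0.44927, 0.60550) = 36.575° → normalised to [0°, 360°): 36.575°.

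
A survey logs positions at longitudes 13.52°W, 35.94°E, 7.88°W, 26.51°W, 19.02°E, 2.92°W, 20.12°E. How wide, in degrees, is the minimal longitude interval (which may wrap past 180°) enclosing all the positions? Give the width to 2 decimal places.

62.45°

Sort the longitudes: -26.51°, -13.52°, -7.88°, -2.92°, +19.02°, +20.12°, +35.94°.
Eastward gaps between consecutive values (wrapping around): 12.99°, 5.64°, 4.96°, 21.94°, 1.10°, 15.82°, 297.55°.
Largest gap = 297.55° ⇒ minimal covering band is its complement: 360° − 297.55° = 62.45°.
Band runs from -26.51° eastward to +35.94°.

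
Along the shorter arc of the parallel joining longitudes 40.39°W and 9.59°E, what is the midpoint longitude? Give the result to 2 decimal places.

15.40°W

Signed shortest Δλ from -40.39° to +9.59° is +49.98°.
Midpoint longitude = -40.39° + (+49.98°)/2 = -40.39° + 24.99° = -15.40°.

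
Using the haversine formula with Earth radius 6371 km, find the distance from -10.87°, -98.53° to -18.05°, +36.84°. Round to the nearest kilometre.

14156 km

Δλ = 36.84 − -98.53 = 135.37°.
Δφ = -18.05 − -10.87 = -7.18°.
a = sin²(Δφ/2) + cos φ₁ · cos φ₂ · sin²(Δλ/2) = 0.803032.
c = 2·atan2(√a, √(1−a)) = 2.22190 rad → d = 6371·c ≈ 14155.71 km.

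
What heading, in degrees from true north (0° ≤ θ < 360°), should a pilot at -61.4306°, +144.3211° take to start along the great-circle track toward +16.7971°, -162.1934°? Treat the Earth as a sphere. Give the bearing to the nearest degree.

Δλ = -162.1934 − 144.3211 = -306.5145°; wrapped into (−180°, 180°]: 53.4855°.
θ = atan2( sin Δλ · cos φ₂ , cos φ₁ · sin φ₂ − sin φ₁ · cos φ₂ · cos Δλ )
  = atan2(0.76942, 0.63848) = 50.313° → normalised to [0°, 360°): 50.313°.

50°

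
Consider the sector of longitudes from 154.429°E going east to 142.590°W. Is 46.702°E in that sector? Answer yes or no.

Band width going east from +154.429° to -142.590°: ((-142.590 − 154.429) mod 360) = 62.981°.
Offset of +46.702° east of the west edge: ((46.702 − 154.429) mod 360) = 252.273°.
252.273° > 62.981° ⇒ outside.

No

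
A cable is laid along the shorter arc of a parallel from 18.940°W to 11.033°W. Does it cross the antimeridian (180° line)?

No

Signed shortest Δλ = ((-11.033 − -18.940 + 180) mod 360) − 180 = 7.907°.
Going east by 7.907° from -18.940° reaches -11.033° without touching 180°.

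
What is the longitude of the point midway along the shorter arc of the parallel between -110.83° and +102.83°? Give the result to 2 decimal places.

+176.00°

Signed shortest Δλ from -110.83° to +102.83° is -146.34°.
Midpoint longitude = -110.83° + (-146.34°)/2 = -110.83° − 73.17° = -184.00°.
Normalise into (−180°, 180°]: +176.00°.
(The naïve average (-110.83 + +102.83)/2 = -4.0° is on the wrong side of the globe.)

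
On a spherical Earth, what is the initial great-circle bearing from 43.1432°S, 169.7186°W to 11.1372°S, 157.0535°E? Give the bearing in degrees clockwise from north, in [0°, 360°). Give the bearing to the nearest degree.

Δλ = 157.0535 − -169.7186 = 326.7721°; wrapped into (−180°, 180°]: -33.2279°.
θ = atan2( sin Δλ · cos φ₂ , cos φ₁ · sin φ₂ − sin φ₁ · cos φ₂ · cos Δλ )
  = atan2(-0.53765, 0.42031) = -51.984° → normalised to [0°, 360°): 308.016°.

308°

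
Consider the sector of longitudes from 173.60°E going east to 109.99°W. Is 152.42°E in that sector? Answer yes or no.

No

Band width going east from +173.60° to -109.99°: ((-109.99 − 173.60) mod 360) = 76.41°.
Offset of +152.42° east of the west edge: ((152.42 − 173.60) mod 360) = 338.82°.
338.82° > 76.41° ⇒ outside.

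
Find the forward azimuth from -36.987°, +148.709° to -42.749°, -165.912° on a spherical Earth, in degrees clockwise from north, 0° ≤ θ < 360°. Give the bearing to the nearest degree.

Δλ = -165.912 − 148.709 = -314.621°; wrapped into (−180°, 180°]: 45.379°.
θ = atan2( sin Δλ · cos φ₂ , cos φ₁ · sin φ₂ − sin φ₁ · cos φ₂ · cos Δλ )
  = atan2(0.52268, -0.23187) = 113.923° → normalised to [0°, 360°): 113.923°.

114°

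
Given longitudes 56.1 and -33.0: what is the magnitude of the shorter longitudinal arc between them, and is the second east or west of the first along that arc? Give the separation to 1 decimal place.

89.1° west

Raw difference: -33.0 − 56.1 = -89.1°.
Normalise into (−180°, 180°]: -89.1° stays -89.1°.
Negative ⇒ the second point lies to the west; separation 89.1°.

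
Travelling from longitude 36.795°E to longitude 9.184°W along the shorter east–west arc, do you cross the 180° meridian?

No

Signed shortest Δλ = ((-9.184 − 36.795 + 180) mod 360) − 180 = -45.979°.
Going west by 45.979° from +36.795° reaches -9.184° without touching 180°.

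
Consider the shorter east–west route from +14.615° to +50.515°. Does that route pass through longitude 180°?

No

Signed shortest Δλ = ((50.515 − 14.615 + 180) mod 360) − 180 = 35.9°.
Going east by 35.9° from +14.615° reaches +50.515° without touching 180°.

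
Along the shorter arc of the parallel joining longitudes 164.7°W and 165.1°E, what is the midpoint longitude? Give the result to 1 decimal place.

Signed shortest Δλ from -164.7° to +165.1° is -30.2°.
Midpoint longitude = -164.7° + (-30.2°)/2 = -164.7° − 15.1° = -179.8°.
(The naïve average (-164.7 + +165.1)/2 = 0.2° is on the wrong side of the globe.)

179.8°W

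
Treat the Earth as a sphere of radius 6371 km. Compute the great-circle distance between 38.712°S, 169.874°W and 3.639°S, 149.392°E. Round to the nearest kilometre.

Δλ = 149.392 − -169.874 = 319.266°; wrapped into (−180°, 180°]: -40.734°.
Δφ = -3.639 − -38.712 = 35.073°.
a = sin²(Δφ/2) + cos φ₁ · cos φ₂ · sin²(Δλ/2) = 0.185114.
c = 2·atan2(√a, √(1−a)) = 0.88954 rad → d = 6371·c ≈ 5667.24 km.

5667 km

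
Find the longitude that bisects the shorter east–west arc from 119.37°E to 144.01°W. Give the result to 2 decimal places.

167.68°E

Signed shortest Δλ from +119.37° to -144.01° is +96.62°.
Midpoint longitude = +119.37° + (+96.62°)/2 = +119.37° + 48.31° = +167.68°.
(The naïve average (+119.37 + -144.01)/2 = -12.32° is on the wrong side of the globe.)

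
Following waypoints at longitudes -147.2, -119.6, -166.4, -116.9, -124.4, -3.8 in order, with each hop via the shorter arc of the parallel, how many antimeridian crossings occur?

0

Leg 1: -147.2° → -119.6°, shortest Δλ = 27.6° (east) — does not cross 180°.
Leg 2: -119.6° → -166.4°, shortest Δλ = -46.8° (west) — does not cross 180°.
Leg 3: -166.4° → -116.9°, shortest Δλ = 49.5° (east) — does not cross 180°.
Leg 4: -116.9° → -124.4°, shortest Δλ = -7.5° (west) — does not cross 180°.
Leg 5: -124.4° → -3.8°, shortest Δλ = 120.6° (east) — does not cross 180°.
Total crossings: 0.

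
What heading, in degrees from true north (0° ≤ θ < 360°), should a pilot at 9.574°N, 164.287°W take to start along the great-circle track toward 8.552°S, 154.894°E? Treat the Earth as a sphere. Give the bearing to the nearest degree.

Δλ = 154.894 − -164.287 = 319.181°; wrapped into (−180°, 180°]: -40.819°.
θ = atan2( sin Δλ · cos φ₂ , cos φ₁ · sin φ₂ − sin φ₁ · cos φ₂ · cos Δλ )
  = atan2(-0.64640, -0.27110) = -112.753° → normalised to [0°, 360°): 247.247°.

247°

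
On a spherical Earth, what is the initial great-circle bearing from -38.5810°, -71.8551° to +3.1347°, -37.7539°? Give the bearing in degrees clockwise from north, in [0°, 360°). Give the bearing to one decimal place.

Δλ = -37.7539 − -71.8551 = 34.1012°.
θ = atan2( sin Δλ · cos φ₂ , cos φ₁ · sin φ₂ − sin φ₁ · cos φ₂ · cos Δλ )
  = atan2(0.55982, 0.55836) = 45.075° → normalised to [0°, 360°): 45.075°.

45.1°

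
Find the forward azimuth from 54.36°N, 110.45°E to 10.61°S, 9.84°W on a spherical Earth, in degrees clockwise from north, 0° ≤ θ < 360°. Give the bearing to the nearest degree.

289°

Δλ = -9.84 − 110.45 = -120.29°.
θ = atan2( sin Δλ · cos φ₂ , cos φ₁ · sin φ₂ − sin φ₁ · cos φ₂ · cos Δλ )
  = atan2(-0.84872, 0.29561) = -70.797° → normalised to [0°, 360°): 289.203°.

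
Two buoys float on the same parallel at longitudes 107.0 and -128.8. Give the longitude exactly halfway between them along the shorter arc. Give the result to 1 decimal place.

+169.1°

Signed shortest Δλ from +107.0° to -128.8° is +124.2°.
Midpoint longitude = +107.0° + (+124.2°)/2 = +107.0° + 62.1° = +169.1°.
(The naïve average (+107.0 + -128.8)/2 = -10.9° is on the wrong side of the globe.)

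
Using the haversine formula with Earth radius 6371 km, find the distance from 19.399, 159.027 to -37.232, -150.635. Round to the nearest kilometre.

Δλ = -150.635 − 159.027 = -309.662°; wrapped into (−180°, 180°]: 50.338°.
Δφ = -37.232 − 19.399 = -56.631°.
a = sin²(Δφ/2) + cos φ₁ · cos φ₂ · sin²(Δλ/2) = 0.360818.
c = 2·atan2(√a, √(1−a)) = 1.28871 rad → d = 6371·c ≈ 8210.35 km.

8210 km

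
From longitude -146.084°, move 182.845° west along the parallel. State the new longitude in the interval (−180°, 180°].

Start at -146.084°; shift −182.845° → -328.929°.
-328.929° lies outside (−180°, 180°]; add 360° → +31.071°.

+31.071°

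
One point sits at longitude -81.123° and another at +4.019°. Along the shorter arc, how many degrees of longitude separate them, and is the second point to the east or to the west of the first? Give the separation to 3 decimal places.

Raw difference: 4.019 − -81.123 = 85.142°.
Normalise into (−180°, 180°]: 85.142° stays 85.142°.
Positive ⇒ the second point lies to the east; separation 85.142°.

85.142° east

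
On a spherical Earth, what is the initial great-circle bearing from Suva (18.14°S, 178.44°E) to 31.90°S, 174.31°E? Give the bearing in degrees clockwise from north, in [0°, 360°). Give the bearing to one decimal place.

Δλ = 174.31 − 178.44 = -4.13°.
θ = atan2( sin Δλ · cos φ₂ , cos φ₁ · sin φ₂ − sin φ₁ · cos φ₂ · cos Δλ )
  = atan2(-0.06114, -0.23854) = -165.624° → normalised to [0°, 360°): 194.376°.

194.4°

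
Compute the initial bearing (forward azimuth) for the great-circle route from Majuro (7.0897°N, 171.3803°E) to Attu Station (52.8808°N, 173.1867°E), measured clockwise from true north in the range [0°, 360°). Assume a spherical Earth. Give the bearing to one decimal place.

1.5°

Δλ = 173.1867 − 171.3803 = 1.8064°.
θ = atan2( sin Δλ · cos φ₂ , cos φ₁ · sin φ₂ − sin φ₁ · cos φ₂ · cos Δλ )
  = atan2(0.01902, 0.71684) = 1.520° → normalised to [0°, 360°): 1.520°.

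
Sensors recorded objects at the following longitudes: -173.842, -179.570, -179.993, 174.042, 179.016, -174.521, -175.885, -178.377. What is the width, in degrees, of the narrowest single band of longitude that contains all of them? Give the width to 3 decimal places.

Sort the longitudes: -179.993°, -179.570°, -178.377°, -175.885°, -174.521°, -173.842°, +174.042°, +179.016°.
Eastward gaps between consecutive values (wrapping around): 0.423°, 1.193°, 2.492°, 1.364°, 0.679°, 347.884°, 4.974°, 0.991°.
Largest gap = 347.884° ⇒ minimal covering band is its complement: 360° − 347.884° = 12.116°.
Band runs from +174.042° eastward to -173.842°, crossing the antimeridian.

12.116°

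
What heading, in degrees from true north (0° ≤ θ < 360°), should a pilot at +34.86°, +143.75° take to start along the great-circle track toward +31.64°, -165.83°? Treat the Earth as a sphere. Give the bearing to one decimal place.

Δλ = -165.83 − 143.75 = -309.58°; wrapped into (−180°, 180°]: 50.42°.
θ = atan2( sin Δλ · cos φ₂ , cos φ₁ · sin φ₂ − sin φ₁ · cos φ₂ · cos Δλ )
  = atan2(0.65617, 0.12040) = 79.603° → normalised to [0°, 360°): 79.603°.

79.6°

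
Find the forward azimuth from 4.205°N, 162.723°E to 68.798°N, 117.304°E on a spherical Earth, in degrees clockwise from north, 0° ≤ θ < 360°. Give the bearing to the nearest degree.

344°

Δλ = 117.304 − 162.723 = -45.419°.
θ = atan2( sin Δλ · cos φ₂ , cos φ₁ · sin φ₂ − sin φ₁ · cos φ₂ · cos Δλ )
  = atan2(-0.25759, 0.91119) = -15.786° → normalised to [0°, 360°): 344.214°.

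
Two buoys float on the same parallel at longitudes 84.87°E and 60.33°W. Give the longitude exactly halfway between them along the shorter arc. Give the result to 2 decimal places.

Signed shortest Δλ from +84.87° to -60.33° is -145.20°.
Midpoint longitude = +84.87° + (-145.20°)/2 = +84.87° − 72.60° = +12.27°.

12.27°E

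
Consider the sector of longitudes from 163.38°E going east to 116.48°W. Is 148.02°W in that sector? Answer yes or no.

Band width going east from +163.38° to -116.48°: ((-116.48 − 163.38) mod 360) = 80.14°.
Offset of -148.02° east of the west edge: ((-148.02 − 163.38) mod 360) = 48.60°.
48.60° ≤ 80.14° ⇒ inside.

Yes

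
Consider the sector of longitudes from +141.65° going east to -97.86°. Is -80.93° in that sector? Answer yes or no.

No

Band width going east from +141.65° to -97.86°: ((-97.86 − 141.65) mod 360) = 120.49°.
Offset of -80.93° east of the west edge: ((-80.93 − 141.65) mod 360) = 137.42°.
137.42° > 120.49° ⇒ outside.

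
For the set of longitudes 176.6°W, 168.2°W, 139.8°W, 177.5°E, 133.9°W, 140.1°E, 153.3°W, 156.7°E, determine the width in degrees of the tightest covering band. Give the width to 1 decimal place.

Sort the longitudes: -176.6°, -168.2°, -153.3°, -139.8°, -133.9°, +140.1°, +156.7°, +177.5°.
Eastward gaps between consecutive values (wrapping around): 8.4°, 14.9°, 13.5°, 5.9°, 274.0°, 16.6°, 20.8°, 5.9°.
Largest gap = 274.0° ⇒ minimal covering band is its complement: 360° − 274.0° = 86.0°.
Band runs from +140.1° eastward to -133.9°, crossing the antimeridian.

86.0°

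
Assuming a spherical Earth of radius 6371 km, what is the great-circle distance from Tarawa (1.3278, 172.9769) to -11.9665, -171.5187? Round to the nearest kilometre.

2262 km

Δλ = -171.5187 − 172.9769 = -344.4956°; wrapped into (−180°, 180°]: 15.5044°.
Δφ = -11.9665 − 1.3278 = -13.2943°.
a = sin²(Δφ/2) + cos φ₁ · cos φ₂ · sin²(Δλ/2) = 0.031194.
c = 2·atan2(√a, √(1−a)) = 0.35510 rad → d = 6371·c ≈ 2262.34 km.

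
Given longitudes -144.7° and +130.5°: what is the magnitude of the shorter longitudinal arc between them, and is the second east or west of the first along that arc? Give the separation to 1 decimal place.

84.8° west

Raw difference: 130.5 − -144.7 = 275.2°.
Normalise into (−180°, 180°]: 275.2° − 360° = -84.8°.
Negative ⇒ the second point lies to the west; separation 84.8°.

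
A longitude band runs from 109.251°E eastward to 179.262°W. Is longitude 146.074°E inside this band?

Yes

Band width going east from +109.251° to -179.262°: ((-179.262 − 109.251) mod 360) = 71.487°.
Offset of +146.074° east of the west edge: ((146.074 − 109.251) mod 360) = 36.823°.
36.823° ≤ 71.487° ⇒ inside.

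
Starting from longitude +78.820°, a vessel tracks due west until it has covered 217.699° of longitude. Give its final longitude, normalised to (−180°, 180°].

-138.879°

Start at +78.820°; shift −217.699° → -138.879°.
-138.879° already lies in (−180°, 180°].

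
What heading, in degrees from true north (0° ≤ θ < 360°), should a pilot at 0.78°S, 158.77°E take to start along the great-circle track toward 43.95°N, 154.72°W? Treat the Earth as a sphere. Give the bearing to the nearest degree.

Δλ = -154.72 − 158.77 = -313.49°; wrapped into (−180°, 180°]: 46.51°.
θ = atan2( sin Δλ · cos φ₂ , cos φ₁ · sin φ₂ − sin φ₁ · cos φ₂ · cos Δλ )
  = atan2(0.52232, 0.70071) = 36.701° → normalised to [0°, 360°): 36.701°.

37°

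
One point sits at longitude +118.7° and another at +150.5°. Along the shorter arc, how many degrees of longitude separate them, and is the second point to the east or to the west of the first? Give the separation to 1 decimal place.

31.8° east

Raw difference: 150.5 − 118.7 = 31.8°.
Normalise into (−180°, 180°]: 31.8° stays 31.8°.
Positive ⇒ the second point lies to the east; separation 31.8°.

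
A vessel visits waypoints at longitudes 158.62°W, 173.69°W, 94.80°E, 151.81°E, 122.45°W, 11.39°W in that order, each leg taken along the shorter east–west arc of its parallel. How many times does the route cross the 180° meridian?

2

Leg 1: -158.62° → -173.69°, shortest Δλ = -15.07° (west) — does not cross 180°.
Leg 2: -173.69° → +94.80°, shortest Δλ = -91.51° (west) — crosses 180°.
Leg 3: +94.80° → +151.81°, shortest Δλ = 57.01° (east) — does not cross 180°.
Leg 4: +151.81° → -122.45°, shortest Δλ = 85.74° (east) — crosses 180°.
Leg 5: -122.45° → -11.39°, shortest Δλ = 111.06° (east) — does not cross 180°.
Total crossings: 2.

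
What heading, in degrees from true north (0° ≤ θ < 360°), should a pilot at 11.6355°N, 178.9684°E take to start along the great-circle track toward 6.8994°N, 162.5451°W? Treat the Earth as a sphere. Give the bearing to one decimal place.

Δλ = -162.5451 − 178.9684 = -341.5135°; wrapped into (−180°, 180°]: 18.4865°.
θ = atan2( sin Δλ · cos φ₂ , cos φ₁ · sin φ₂ − sin φ₁ · cos φ₂ · cos Δλ )
  = atan2(0.31479, -0.07223) = 102.924° → normalised to [0°, 360°): 102.924°.

102.9°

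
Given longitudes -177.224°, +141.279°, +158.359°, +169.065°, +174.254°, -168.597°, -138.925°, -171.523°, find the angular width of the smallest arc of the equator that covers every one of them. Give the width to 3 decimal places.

Sort the longitudes: -177.224°, -171.523°, -168.597°, -138.925°, +141.279°, +158.359°, +169.065°, +174.254°.
Eastward gaps between consecutive values (wrapping around): 5.701°, 2.926°, 29.672°, 280.204°, 17.080°, 10.706°, 5.189°, 8.522°.
Largest gap = 280.204° ⇒ minimal covering band is its complement: 360° − 280.204° = 79.796°.
Band runs from +141.279° eastward to -138.925°, crossing the antimeridian.

79.796°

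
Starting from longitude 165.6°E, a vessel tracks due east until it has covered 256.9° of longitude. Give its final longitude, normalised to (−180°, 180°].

Start at +165.6°; shift +256.9° → +422.5°.
+422.5° lies outside (−180°, 180°]; subtract 360° → +62.5°.

62.5°E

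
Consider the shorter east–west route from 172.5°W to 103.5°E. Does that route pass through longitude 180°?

Naïve |103.5 − -172.5| = 276.0° > 180°, so the shorter arc goes the other way round — across 180°.
Signed shortest Δλ = ((103.5 − -172.5 + 180) mod 360) − 180 = -84.0°.
Going west by 84.0° from -172.5° passes through 180° before reaching +103.5°.

Yes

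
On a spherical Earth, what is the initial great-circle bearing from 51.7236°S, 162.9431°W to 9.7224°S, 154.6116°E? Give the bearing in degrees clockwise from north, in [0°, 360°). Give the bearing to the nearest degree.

305°

Δλ = 154.6116 − -162.9431 = 317.5547°; wrapped into (−180°, 180°]: -42.4453°.
θ = atan2( sin Δλ · cos φ₂ , cos φ₁ · sin φ₂ − sin φ₁ · cos φ₂ · cos Δλ )
  = atan2(-0.66519, 0.46636) = -54.966° → normalised to [0°, 360°): 305.034°.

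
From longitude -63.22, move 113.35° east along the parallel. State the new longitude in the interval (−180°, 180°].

+50.13°

Start at -63.22°; shift +113.35° → +50.13°.
+50.13° already lies in (−180°, 180°].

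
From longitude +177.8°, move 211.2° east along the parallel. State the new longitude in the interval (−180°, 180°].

Start at +177.8°; shift +211.2° → +389.0°.
+389.0° lies outside (−180°, 180°]; subtract 360° → +29.0°.

+29.0°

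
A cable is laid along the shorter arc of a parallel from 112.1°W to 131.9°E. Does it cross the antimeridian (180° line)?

Yes

Naïve |131.9 − -112.1| = 244.0° > 180°, so the shorter arc goes the other way round — across 180°.
Signed shortest Δλ = ((131.9 − -112.1 + 180) mod 360) − 180 = -116.0°.
Going west by 116.0° from -112.1° passes through 180° before reaching +131.9°.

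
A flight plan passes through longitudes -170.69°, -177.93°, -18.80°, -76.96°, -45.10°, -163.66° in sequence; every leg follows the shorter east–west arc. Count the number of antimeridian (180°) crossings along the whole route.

Leg 1: -170.69° → -177.93°, shortest Δλ = -7.24° (west) — does not cross 180°.
Leg 2: -177.93° → -18.80°, shortest Δλ = 159.13° (east) — does not cross 180°.
Leg 3: -18.80° → -76.96°, shortest Δλ = -58.16° (west) — does not cross 180°.
Leg 4: -76.96° → -45.10°, shortest Δλ = 31.86° (east) — does not cross 180°.
Leg 5: -45.10° → -163.66°, shortest Δλ = -118.56° (west) — does not cross 180°.
Total crossings: 0.

0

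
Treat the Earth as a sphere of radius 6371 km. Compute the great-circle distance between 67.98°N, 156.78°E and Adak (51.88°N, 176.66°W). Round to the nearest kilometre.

2285 km

Δλ = -176.66 − 156.78 = -333.44°; wrapped into (−180°, 180°]: 26.56°.
Δφ = 51.88 − 67.98 = -16.10°.
a = sin²(Δφ/2) + cos φ₁ · cos φ₂ · sin²(Δλ/2) = 0.031823.
c = 2·atan2(√a, √(1−a)) = 0.35870 rad → d = 6371·c ≈ 2285.28 km.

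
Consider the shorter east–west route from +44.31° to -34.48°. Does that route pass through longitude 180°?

Signed shortest Δλ = ((-34.48 − 44.31 + 180) mod 360) − 180 = -78.79°.
Going west by 78.79° from +44.31° reaches -34.48° without touching 180°.

No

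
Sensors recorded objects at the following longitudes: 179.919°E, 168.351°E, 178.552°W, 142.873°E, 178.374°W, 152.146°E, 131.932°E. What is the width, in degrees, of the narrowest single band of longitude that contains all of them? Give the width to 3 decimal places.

Sort the longitudes: -178.552°, -178.374°, +131.932°, +142.873°, +152.146°, +168.351°, +179.919°.
Eastward gaps between consecutive values (wrapping around): 0.178°, 310.306°, 10.941°, 9.273°, 16.205°, 11.568°, 1.529°.
Largest gap = 310.306° ⇒ minimal covering band is its complement: 360° − 310.306° = 49.694°.
Band runs from +131.932° eastward to -178.374°, crossing the antimeridian.

49.694°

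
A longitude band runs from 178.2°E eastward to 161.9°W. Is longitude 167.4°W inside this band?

Yes

Band width going east from +178.2° to -161.9°: ((-161.9 − 178.2) mod 360) = 19.9°.
Offset of -167.4° east of the west edge: ((-167.4 − 178.2) mod 360) = 14.4°.
14.4° ≤ 19.9° ⇒ inside.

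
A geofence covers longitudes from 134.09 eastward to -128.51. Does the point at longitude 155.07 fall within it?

Yes

Band width going east from +134.09° to -128.51°: ((-128.51 − 134.09) mod 360) = 97.40°.
Offset of +155.07° east of the west edge: ((155.07 − 134.09) mod 360) = 20.98°.
20.98° ≤ 97.40° ⇒ inside.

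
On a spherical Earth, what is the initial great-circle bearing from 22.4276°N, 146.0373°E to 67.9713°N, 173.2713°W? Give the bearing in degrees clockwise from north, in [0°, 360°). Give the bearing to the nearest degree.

Δλ = -173.2713 − 146.0373 = -319.3086°; wrapped into (−180°, 180°]: 40.6914°.
θ = atan2( sin Δλ · cos φ₂ , cos φ₁ · sin φ₂ − sin φ₁ · cos φ₂ · cos Δλ )
  = atan2(0.24454, 0.74838) = 18.095° → normalised to [0°, 360°): 18.095°.

18°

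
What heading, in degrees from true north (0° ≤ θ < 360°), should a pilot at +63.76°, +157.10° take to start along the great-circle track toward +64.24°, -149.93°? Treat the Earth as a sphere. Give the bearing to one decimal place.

Δλ = -149.93 − 157.10 = -307.03°; wrapped into (−180°, 180°]: 52.97°.
θ = atan2( sin Δλ · cos φ₂ , cos φ₁ · sin φ₂ − sin φ₁ · cos φ₂ · cos Δλ )
  = atan2(0.34695, 0.16343) = 64.777° → normalised to [0°, 360°): 64.777°.

64.8°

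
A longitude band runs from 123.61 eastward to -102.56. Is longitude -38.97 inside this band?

Band width going east from +123.61° to -102.56°: ((-102.56 − 123.61) mod 360) = 133.83°.
Offset of -38.97° east of the west edge: ((-38.97 − 123.61) mod 360) = 197.42°.
197.42° > 133.83° ⇒ outside.

No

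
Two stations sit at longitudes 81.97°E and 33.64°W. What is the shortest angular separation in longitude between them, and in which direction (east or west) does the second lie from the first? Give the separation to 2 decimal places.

115.61° west

Raw difference: -33.64 − 81.97 = -115.61°.
Normalise into (−180°, 180°]: -115.61° stays -115.61°.
Negative ⇒ the second point lies to the west; separation 115.61°.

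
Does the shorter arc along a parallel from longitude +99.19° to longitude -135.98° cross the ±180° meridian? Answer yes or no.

Yes

Naïve |-135.98 − 99.19| = 235.17° > 180°, so the shorter arc goes the other way round — across 180°.
Signed shortest Δλ = ((-135.98 − 99.19 + 180) mod 360) − 180 = 124.83°.
Going east by 124.83° from +99.19° passes through 180° before reaching -135.98°.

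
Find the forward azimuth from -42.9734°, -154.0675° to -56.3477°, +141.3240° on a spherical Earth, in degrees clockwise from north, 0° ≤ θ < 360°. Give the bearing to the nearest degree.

228°

Δλ = 141.3240 − -154.0675 = 295.3915°; wrapped into (−180°, 180°]: -64.6085°.
θ = atan2( sin Δλ · cos φ₂ , cos φ₁ · sin φ₂ − sin φ₁ · cos φ₂ · cos Δλ )
  = atan2(-0.50062, -0.44708) = -131.766° → normalised to [0°, 360°): 228.234°.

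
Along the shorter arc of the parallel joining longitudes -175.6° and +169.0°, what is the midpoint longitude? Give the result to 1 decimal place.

+176.7°

Signed shortest Δλ from -175.6° to +169.0° is -15.4°.
Midpoint longitude = -175.6° + (-15.4°)/2 = -175.6° − 7.7° = -183.3°.
Normalise into (−180°, 180°]: +176.7°.
(The naïve average (-175.6 + +169.0)/2 = -3.3° is on the wrong side of the globe.)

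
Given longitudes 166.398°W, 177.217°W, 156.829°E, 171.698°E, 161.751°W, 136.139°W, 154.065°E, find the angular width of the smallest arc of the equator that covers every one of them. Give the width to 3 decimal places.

Sort the longitudes: -177.217°, -166.398°, -161.751°, -136.139°, +154.065°, +156.829°, +171.698°.
Eastward gaps between consecutive values (wrapping around): 10.819°, 4.647°, 25.612°, 290.204°, 2.764°, 14.869°, 11.085°.
Largest gap = 290.204° ⇒ minimal covering band is its complement: 360° − 290.204° = 69.796°.
Band runs from +154.065° eastward to -136.139°, crossing the antimeridian.

69.796°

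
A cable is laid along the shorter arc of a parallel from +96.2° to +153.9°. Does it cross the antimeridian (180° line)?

Signed shortest Δλ = ((153.9 − 96.2 + 180) mod 360) − 180 = 57.7°.
Going east by 57.7° from +96.2° reaches +153.9° without touching 180°.

No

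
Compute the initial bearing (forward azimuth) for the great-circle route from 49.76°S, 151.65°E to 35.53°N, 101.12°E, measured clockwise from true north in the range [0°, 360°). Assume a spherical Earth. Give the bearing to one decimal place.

320.8°

Δλ = 101.12 − 151.65 = -50.53°.
θ = atan2( sin Δλ · cos φ₂ , cos φ₁ · sin φ₂ − sin φ₁ · cos φ₂ · cos Δλ )
  = atan2(-0.62823, 0.77030) = -39.200° → normalised to [0°, 360°): 320.800°.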